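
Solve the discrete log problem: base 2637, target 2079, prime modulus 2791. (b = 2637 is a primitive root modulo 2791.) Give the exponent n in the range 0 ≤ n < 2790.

607

Baby-step giant-step with m = ceil(sqrt(2790)) = 53.
Baby table (2637^j mod 2791 for j=0..52):
  0:1  1:2637  2:1388  3:1155  4:754  5:1106  6:2718  7:78
  8:1943  9:2206  10:778  11:201  12:2538  13:2679  14:502  15:840
  16:1817  17:2073  18:1723  19:2594  20:2428  21:82  22:1327  23:2176
  24:2607  25:426  26:1380  27:2387  28:814  29:239  30:2268  31:2394
  32:2527  33:1582  34:1980  35:2090  36:1896  37:1071  38:2526  39:1736
  40:592  41:935  42:1142  43:2756  44:2599  45:1658  46:1440  47:1520
  48:364  49:2555  50:61  51:1770  52:938
Giant step factor: 2637^(-53) ≡ 1022 (mod 2791).
Scan 2079·1022^i mod 2791 for i = 0, 1, …:
  i=0: 2079   i=1: 787   i=2: 506   i=3: 797
  i=4: 2353   i=5: 1715   i=6: 2773   i=7: 1141
  i=8: 2255   i=9: 2035   i=10: 475   i=11: 2607
Match at i=11, j=24: n = 11·53 + 24 = 607.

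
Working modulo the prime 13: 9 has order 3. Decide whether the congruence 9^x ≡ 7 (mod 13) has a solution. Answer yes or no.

no

⟨9⟩ has order 3; its elements mod 13 are {1, 3, 9}.
7 is not in this set.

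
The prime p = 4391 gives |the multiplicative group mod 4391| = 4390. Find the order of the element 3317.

The order of 3317 must divide p − 1 = 4390 = 2 · 5 · 439.
Divisors: 1, 2, 5, 10, 439, 878, 2195, 4390.
Check each in increasing order: 3317^1 ≡ 3317;  3317^2 ≡ 3034;  3317^5 ≡ 3347;  3317^10 ≡ 968;  3317^439 ≡ 1236;  3317^878 ≡ 4019;  3317^2195 ≡ 1.
Smallest exponent giving 1 is 2195.

2195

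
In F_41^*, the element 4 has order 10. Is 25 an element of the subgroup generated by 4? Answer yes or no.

25 ∈ ⟨4⟩ iff 25^10 ≡ 1 (mod 41), since |⟨4⟩| = 10.
25^10 mod 41 = 1.
Since 1 = 1, 25 lies in the subgroup.

yes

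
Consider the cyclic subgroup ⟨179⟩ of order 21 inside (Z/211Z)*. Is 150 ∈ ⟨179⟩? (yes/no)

no

⟨179⟩ has order 21; its elements mod 211 are {1, 14, 34, 43, 54, 58, 73, 101, 117, 123, 144, 148, 161, 171, 173, 178, 179, 180, 185, 196, 199}.
150 is not in this set.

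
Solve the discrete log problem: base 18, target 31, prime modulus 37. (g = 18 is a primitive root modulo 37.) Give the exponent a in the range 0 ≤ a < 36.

9

Successive powers of 18 modulo 37:
  18^0=1  18^1=18  18^2=28  18^3=23  18^4=7  18^5=15
  18^6=11  18^7=13  18^8=12  18^9=31
So 18^9 ≡ 31 (mod 37), giving a = 9.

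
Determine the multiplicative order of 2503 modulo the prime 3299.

The order of 2503 must divide p − 1 = 3298 = 2 · 17 · 97.
Divisors: 1, 2, 17, 34, 97, 194, 1649, 3298.
Check each in increasing order: 2503^1 ≡ 2503;  2503^2 ≡ 208;  2503^17 ≡ 2484;  2503^34 ≡ 1126;  2503^97 ≡ 1686;  2503^194 ≡ 2157;  2503^1649 ≡ 1.
Smallest exponent giving 1 is 1649.

1649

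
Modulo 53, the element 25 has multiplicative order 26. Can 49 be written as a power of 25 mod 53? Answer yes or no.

yes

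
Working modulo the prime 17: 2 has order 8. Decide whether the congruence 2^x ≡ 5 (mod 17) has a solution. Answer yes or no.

no

⟨2⟩ has order 8; its elements mod 17 are {1, 2, 4, 8, 9, 13, 15, 16}.
5 is not in this set.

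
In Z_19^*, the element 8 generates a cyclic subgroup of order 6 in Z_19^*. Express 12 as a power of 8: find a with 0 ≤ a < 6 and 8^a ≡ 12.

5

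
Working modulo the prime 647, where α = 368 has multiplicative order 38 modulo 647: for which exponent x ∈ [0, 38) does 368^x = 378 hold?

Successive powers of 368 modulo 647:
  368^0=1  368^1=368  368^2=201  368^3=210  368^4=287  368^5=155
  368^6=104  368^7=99  368^8=200  368^9=489  368^10=86  368^11=592
  368^12=464  368^13=591  368^14=96  368^15=390  368^16=533  368^17=103
  368^18=378
So 368^18 ≡ 378 (mod 647), giving x = 18.

18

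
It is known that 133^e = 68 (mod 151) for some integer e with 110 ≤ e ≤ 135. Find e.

Compute 133^110 mod 151 = 85, then multiply by 133 repeatedly:
  133^110=85  133^111=131  133^112=58  133^113=13  133^114=68
Found 68 at exponent 114.

114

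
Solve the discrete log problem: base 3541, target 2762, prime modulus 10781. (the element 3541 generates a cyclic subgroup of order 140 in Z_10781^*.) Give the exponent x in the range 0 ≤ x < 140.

Baby-step giant-step with m = ceil(sqrt(140)) = 12.
Baby table (3541^j mod 10781 for j=0..11):
  0:1  1:3541  2:378  3:1654  4:2731  5:10695  6:8123  7:10616
  8:8690  9:2316  10:7396  11:2187
Giant step factor: 3541^(-12) ≡ 7103 (mod 10781).
Scan 2762·7103^i mod 10781 for i = 0, 1, …:
  i=0: 2762   i=1: 7847   i=2: 10252   i=3: 5082
  i=4: 2658   i=5: 2243   i=6: 8492   i=7: 9762
  i=8: 6875   i=9: 5976   i=10: 2731
Match at i=10, j=4: x = 10·12 + 4 = 124.

124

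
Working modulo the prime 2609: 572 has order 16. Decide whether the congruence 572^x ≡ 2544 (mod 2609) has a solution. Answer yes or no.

no

2544 ∈ ⟨572⟩ iff 2544^16 ≡ 1 (mod 2609), since |⟨572⟩| = 16.
2544^16 mod 2609 = 2575.
Since 2575 ≠ 1, 2544 does not lie in the subgroup.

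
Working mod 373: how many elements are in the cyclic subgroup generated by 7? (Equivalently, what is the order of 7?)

The order of 7 must divide p − 1 = 372 = 2^2 · 3 · 31.
Divisors: 1, 2, 3, 4, 6, 12, 31, 62, 93, 124, 186, 372.
Check each in increasing order: 7^1 ≡ 7;  7^2 ≡ 49;  7^3 ≡ 343;  7^4 ≡ 163;  7^6 ≡ 154;  7^12 ≡ 217;  7^31 ≡ 372;  7^62 ≡ 1.
Smallest exponent giving 1 is 62.

62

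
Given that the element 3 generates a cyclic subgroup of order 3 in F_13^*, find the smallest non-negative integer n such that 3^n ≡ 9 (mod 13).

2

Successive powers of 3 modulo 13:
  3^0=1  3^1=3  3^2=9
So 3^2 ≡ 9 (mod 13), giving n = 2.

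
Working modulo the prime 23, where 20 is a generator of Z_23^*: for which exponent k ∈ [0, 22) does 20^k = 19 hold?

Successive powers of 20 modulo 23:
  20^0=1  20^1=20  20^2=9  20^3=19
So 20^3 ≡ 19 (mod 23), giving k = 3.

3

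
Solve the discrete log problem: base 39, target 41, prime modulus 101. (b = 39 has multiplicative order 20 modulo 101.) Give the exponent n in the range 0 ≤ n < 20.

7

Successive powers of 39 modulo 101:
  39^0=1  39^1=39  39^2=6  39^3=32  39^4=36  39^5=91
  39^6=14  39^7=41
So 39^7 ≡ 41 (mod 101), giving n = 7.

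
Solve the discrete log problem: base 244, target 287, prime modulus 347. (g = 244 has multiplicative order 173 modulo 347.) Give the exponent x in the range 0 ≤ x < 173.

130

Baby-step giant-step with m = ceil(sqrt(173)) = 14.
Baby table (244^j mod 347 for j=0..13):
  0:1  1:244  2:199  3:323  4:43  5:82  6:229  7:9
  8:114  9:56  10:131  11:40  12:44  13:326
Giant step factor: 244^(-14) ≡ 30 (mod 347).
Scan 287·30^i mod 347 for i = 0, 1, …:
  i=0: 287   i=1: 282   i=2: 132   i=3: 143
  i=4: 126   i=5: 310   i=6: 278   i=7: 12
  i=8: 13   i=9: 43
Match at i=9, j=4: x = 9·14 + 4 = 130.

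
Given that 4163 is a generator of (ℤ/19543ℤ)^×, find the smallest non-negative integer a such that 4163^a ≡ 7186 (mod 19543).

1288

Baby-step giant-step with m = ceil(sqrt(19542)) = 140.
Baby table (4163^j mod 19543 for j=0..139):
  0:1  1:4163  2:15471  3:11588  4:8720  5:10009  6:1791  7:10050
  8:16130  9:18985  10:2663  11:5188  12:2629  13:447  14:4276  15:16858
  16:941  17:8783  18:18219  19:18857  20:17003  21:18286  22:4633  23:17781
  24:12962  25:2583  26:4379  27:15701  28:11471  29:10224  30:17401  31:14005
  32:6046  33:17657  34:4868  35:18936  36:13649  37:9286  38:1564  39:3113
  40:2410  41:7271  42:16609  43:133  44:6475  45:5628  46:16850  47:6723
  48:2273  49:3687  50:7726  51:15103  52:3958  53:2405  54:5999  55:17426
  56:822  57:1961  58:14212  59:7895  60:15102  61:19338  62:6477  63:13954
  64:8706  65:10356  66:170  67:4162  68:11308  69:15660  70:16675  71:1289
  72:11325  73:8259  74:6080  75:2855  76:3221  77:2525  78:16984  79:17361
  80:3829  81:12582  82:3626  83:7842  84:9436  85:638  86:17689  87:1283
  88:5890  89:13148  90:14724  91:9164  92:1796  93:11322  94:15313  95:18296
  96:7177  97:16147  98:11584  99:11611  100:6754  101:14068  102:14256  103:15180
  104:11821  105:1549  106:18840  107:4861  108:9338  109:3067  110:6342  111:18696
  112:11222  113:9416  114:15093  115:1414  116:4039  117:7377  118:8398  119:17990
  120:3594  121:11427  122:2939  123:1139  124:12251  125:13226  126:7207  127:4236
  128:6682  129:7477  130:14295  131:1650  132:9357  133:3992  134:7146  135:4352
  136:1015  137:4157  138:10036  139:16477
Giant step factor: 4163^(-140) ≡ 6610 (mod 19543).
Scan 7186·6610^i mod 19543 for i = 0, 1, …:
  i=0: 7186   i=1: 9970   i=2: 2704   i=3: 11138
  i=4: 3699   i=5: 2097   i=6: 5183   i=7: 751
  i=8: 188   i=9: 11471
Match at i=9, j=28: a = 9·140 + 28 = 1288.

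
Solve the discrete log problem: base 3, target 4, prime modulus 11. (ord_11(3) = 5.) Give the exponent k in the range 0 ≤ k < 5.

4

Successive powers of 3 modulo 11:
  3^0=1  3^1=3  3^2=9  3^3=5  3^4=4
So 3^4 ≡ 4 (mod 11), giving k = 4.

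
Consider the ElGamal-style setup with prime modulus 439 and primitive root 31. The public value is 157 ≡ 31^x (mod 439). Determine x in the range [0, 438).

Baby-step giant-step with m = ceil(sqrt(438)) = 21.
Baby table (31^j mod 439 for j=0..20):
  0:1  1:31  2:83  3:378  4:304  5:205  6:209  7:333
  8:226  9:421  10:320  11:262  12:220  13:235  14:261  15:189
  16:152  17:322  18:324  19:386  20:113
Giant step factor: 31^(-21) ≡ 195 (mod 439).
Scan 157·195^i mod 439 for i = 0, 1, …:
  i=0: 157   i=1: 324
Match at i=1, j=18: x = 1·21 + 18 = 39.

39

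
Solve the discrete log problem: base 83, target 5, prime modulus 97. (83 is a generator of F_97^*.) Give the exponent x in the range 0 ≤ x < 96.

Successive powers of 83 modulo 97:
  83^0=1  83^1=83  83^2=2  83^3=69  83^4=4  83^5=41
  83^6=8  83^7=82  83^8=16  83^9=67  83^10=32  83^11=37
  83^12=64  83^13=74  83^14=31  83^15=51  83^16=62  83^17=5
So 83^17 ≡ 5 (mod 97), giving x = 17.

17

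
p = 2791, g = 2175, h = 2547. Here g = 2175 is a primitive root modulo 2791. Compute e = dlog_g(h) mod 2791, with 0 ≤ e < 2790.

467

Baby-step giant-step with m = ceil(sqrt(2790)) = 53.
Baby table (2175^j mod 2791 for j=0..52):
  0:1  1:2175  2:2671  3:1354  4:445  5:2189  6:2420  7:2465
  8:2655  9:46  10:2365  11:62  12:882  13:933  14:218  15:2471
  16:1750  17:2117  18:2116  19:2732  20:61  21:1498  22:1053  23:1655
  24:2026  25:2352  26:2488  27:2442  28:77  29:15  30:1924  31:991
  32:773  33:1093  34:2134  35:17  36:692  37:751  38:690  39:1983
  40:930  41:2066  42:40  43:479  44:782  45:1131  46:1054  47:1039
  48:1906  49:915  50:142  51:1840  52:2497
Giant step factor: 2175^(-53) ≡ 2441 (mod 2791).
Scan 2547·2441^i mod 2791 for i = 0, 1, …:
  i=0: 2547   i=1: 1670   i=2: 1610   i=3: 282
  i=4: 1776   i=5: 793   i=6: 1550   i=7: 1745
  i=8: 479
Match at i=8, j=43: e = 8·53 + 43 = 467.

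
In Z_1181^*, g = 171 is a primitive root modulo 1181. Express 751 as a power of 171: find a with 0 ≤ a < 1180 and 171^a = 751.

Baby-step giant-step with m = ceil(sqrt(1180)) = 35.
Baby table (171^j mod 1181 for j=0..34):
  0:1  1:171  2:897  3:1038  4:348  5:458  6:372  7:1019
  8:642  9:1130  10:727  11:312  12:207  13:1148  14:262  15:1105
  16:1176  17:326  18:239  19:715  20:622  21:72  22:502  23:810
  24:333  25:255  26:1089  27:802  28:146  29:165  30:1052  31:380
  32:25  33:732  34:1167
Giant step factor: 171^(-35) ≡ 775 (mod 1181).
Scan 751·775^i mod 1181 for i = 0, 1, …:
  i=0: 751   i=1: 973   i=2: 597   i=3: 904
  i=4: 267   i=5: 250   i=6: 66   i=7: 367
  i=8: 985   i=9: 449     …   i=25: 52
  i=26: 146
Match at i=26, j=28: a = 26·35 + 28 = 938.

938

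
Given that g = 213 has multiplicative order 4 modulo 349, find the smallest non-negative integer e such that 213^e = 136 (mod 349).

3

Successive powers of 213 modulo 349:
  213^0=1  213^1=213  213^2=348  213^3=136
So 213^3 ≡ 136 (mod 349), giving e = 3.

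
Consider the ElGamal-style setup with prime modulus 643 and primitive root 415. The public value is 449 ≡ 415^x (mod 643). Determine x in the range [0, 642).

572

Baby-step giant-step with m = ceil(sqrt(642)) = 26.
Baby table (415^j mod 643 for j=0..25):
  0:1  1:415  2:544  3:67  4:156  5:440  6:631  7:164
  8:545  9:482  10:57  11:507  12:144  13:604  14:533  15:3
  16:602  17:346  18:201  19:468  20:34  21:607  22:492  23:349
  24:160  25:171
Giant step factor: 415^(-26) ≡ 446 (mod 643).
Scan 449·446^i mod 643 for i = 0, 1, …:
  i=0: 449   i=1: 281   i=2: 584   i=3: 49
  i=4: 635   i=5: 290   i=6: 97   i=7: 181
  i=8: 351   i=9: 297     …   i=21: 235
  i=22: 1
Match at i=22, j=0: x = 22·26 + 0 = 572.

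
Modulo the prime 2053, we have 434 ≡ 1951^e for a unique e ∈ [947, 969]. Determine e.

Compute 1951^947 mod 2053 = 1830, then multiply by 1951 repeatedly:
  1951^947=1830  1951^948=163  1951^949=1851  1951^950=74  1951^951=664
  1951^952=21  1951^953=1964  1951^954=866  1951^955=2000  1951^956=1300
  1951^957=845  1951^958=36  1951^959=434
Found 434 at exponent 959.

959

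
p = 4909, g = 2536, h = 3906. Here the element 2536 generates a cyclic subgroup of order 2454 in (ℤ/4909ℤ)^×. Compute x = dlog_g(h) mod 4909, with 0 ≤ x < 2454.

Baby-step giant-step with m = ceil(sqrt(2454)) = 50.
Baby table (2536^j mod 4909 for j=0..49):
  0:1  1:2536  2:506  3:1967  4:768  5:3684  6:797  7:3593
  8:744  9:1728  10:3380  11:566  12:1948  13:1674  14:3888  15:2696
  16:3728  17:4383  18:1312  19:3839  20:1157  21:3479  22:1271  23:2952
  24:47  25:1376  26:4146  27:4087  28:1733  29:1333  30:3096  31:1965
  32:605  33:2672  34:1772  35:2057  36:3194  37:134  38:1103  39:3987
  40:3401  41:4732  42:2756  43:3709  44:380  45:1516  46:829  47:1292
  48:2209  49:855
Giant step factor: 2536^(-50) ≡ 2697 (mod 4909).
Scan 3906·2697^i mod 4909 for i = 0, 1, …:
  i=0: 3906   i=1: 4677   i=2: 2648   i=3: 3970
  i=4: 561   i=5: 1045   i=6: 599   i=7: 442
  i=8: 4096   i=9: 1662     …   i=39: 2039
  i=40: 1103
Match at i=40, j=38: x = 40·50 + 38 = 2038.

2038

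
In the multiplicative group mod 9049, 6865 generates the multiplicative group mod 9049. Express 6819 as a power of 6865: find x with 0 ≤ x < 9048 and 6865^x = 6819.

5737

Baby-step giant-step with m = ceil(sqrt(9048)) = 96.
Baby table (6865^j mod 9049 for j=0..95):
  0:1  1:6865  2:1033  3:6178  4:8356  5:2329  6:8051  7:7872
  8:652  9:5774  10:3890  11:1251  12:614  13:7325  14:832  15:1761
  16:8850  17:264  18:2560  19:1242  20:2172  21:7077  22:8573  23:7998
  24:5987  25:197  26:4104  27:4423  28:4500  29:8263  30:6363  31:2472
  32:3405  33:1758  34:6353  35:6214  36:2124  37:3321  38:4234  39:1022
  40:3055  41:6042  42:6763  43:6625  44:351  45:2581  46:623  47:5767
  48:1080  49:3069  50:2613  51:3127  52:2627  53:8747  54:8040  55:4749
  56:7387  57:1159  58:2464  59:2779  60:2543  61:2174  62:2709  63:1590
  64:2256  65:4601  66:4855  67:2108  68:2069  69:5804  70:1713  71:5094
  72:4974  73:4633  74:7359  75:8017  76:687  77:1726  78:3849  79:305
  80:3506  81:7399  82:2098  83:5811  84:4523  85:3276  86:2975  87:8831
  88:5564  89:1031  90:1497  91:6290  92:8071  93:388  94:3214  95:2648
Giant step factor: 6865^(-96) ≡ 5227 (mod 9049).
Scan 6819·5227^i mod 9049 for i = 0, 1, …:
  i=0: 6819   i=1: 7951   i=2: 6869   i=3: 6880
  i=4: 1034   i=5: 2465   i=6: 7828   i=7: 6427
  i=8: 4041   i=9: 1941     …   i=58: 4135
  i=59: 4633
Match at i=59, j=73: x = 59·96 + 73 = 5737.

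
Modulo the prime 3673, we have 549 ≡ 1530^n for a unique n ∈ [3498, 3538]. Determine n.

3528

Compute 1530^3498 mod 3673 = 3352, then multiply by 1530 repeatedly:
  1530^3498=3352  1530^3499=1052  1530^3500=786  1530^3501=1509  1530^3502=2126
  1530^3503=2175  1530^3504=12  1530^3505=3668  1530^3506=3369  1530^3507=1351
  1530^3508=2804  1530^3509=56  1530^3510=1201  1530^3511=1030  1530^3512=183
  1530^3513=842  1530^3514=2710  1530^3515=3156  1530^3516=2358  1530^3517=854
  1530^3518=2705  1530^3519=2852  1530^3520=36  1530^3521=3658  1530^3522=2761
  1530^3523=380  1530^3524=1066  1530^3525=168  1530^3526=3603  1530^3527=3090
  1530^3528=549
Found 549 at exponent 3528.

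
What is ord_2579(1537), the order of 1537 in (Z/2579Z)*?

1289

The order of 1537 must divide p − 1 = 2578 = 2 · 1289.
Divisors: 1, 2, 1289, 2578.
Check each in increasing order: 1537^1 ≡ 1537;  1537^2 ≡ 5;  1537^1289 ≡ 1.
Smallest exponent giving 1 is 1289.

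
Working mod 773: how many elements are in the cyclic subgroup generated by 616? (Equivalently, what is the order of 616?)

386

The order of 616 must divide p − 1 = 772 = 2^2 · 193.
Divisors: 1, 2, 4, 193, 386, 772.
Check each in increasing order: 616^1 ≡ 616;  616^2 ≡ 686;  616^4 ≡ 612;  616^193 ≡ 772;  616^386 ≡ 1.
Smallest exponent giving 1 is 386.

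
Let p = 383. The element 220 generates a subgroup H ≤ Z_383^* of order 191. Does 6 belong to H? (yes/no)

yes

6 ∈ ⟨220⟩ iff 6^191 ≡ 1 (mod 383), since |⟨220⟩| = 191.
6^191 mod 383 = 1.
Since 1 = 1, 6 lies in the subgroup.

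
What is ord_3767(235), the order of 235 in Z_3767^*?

The order of 235 must divide p − 1 = 3766 = 2 · 7 · 269.
Divisors: 1, 2, 7, 14, 269, 538, 1883, 3766.
Check each in increasing order: 235^1 ≡ 235;  235^2 ≡ 2487;  235^7 ≡ 2179;  235^14 ≡ 1621;  235^269 ≡ 2067;  235^538 ≡ 711;  235^1883 ≡ 1.
Smallest exponent giving 1 is 1883.

1883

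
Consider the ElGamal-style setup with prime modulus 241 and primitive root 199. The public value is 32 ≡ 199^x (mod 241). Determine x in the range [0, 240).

110

Baby-step giant-step with m = ceil(sqrt(240)) = 16.
Baby table (199^j mod 241 for j=0..15):
  0:1  1:199  2:77  3:140  4:145  5:176  6:79  7:56
  8:58  9:215  10:128  11:167  12:216  13:86  14:3  15:115
Giant step factor: 199^(-16) ≡ 24 (mod 241).
Scan 32·24^i mod 241 for i = 0, 1, …:
  i=0: 32   i=1: 45   i=2: 116   i=3: 133
  i=4: 59   i=5: 211   i=6: 3
Match at i=6, j=14: x = 6·16 + 14 = 110.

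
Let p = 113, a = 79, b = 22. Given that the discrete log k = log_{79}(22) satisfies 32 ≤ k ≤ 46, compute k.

38

Compute 79^32 mod 113 = 30, then multiply by 79 repeatedly:
  79^32=30  79^33=110  79^34=102  79^35=35  79^36=53
  79^37=6  79^38=22
Found 22 at exponent 38.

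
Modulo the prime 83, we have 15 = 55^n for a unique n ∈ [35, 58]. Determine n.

Compute 55^35 mod 83 = 18, then multiply by 55 repeatedly:
  55^35=18  55^36=77  55^37=2  55^38=27  55^39=74
  55^40=3  55^41=82  55^42=28  55^43=46  55^44=40
  55^45=42  55^46=69  55^47=60  55^48=63  55^49=62
  55^50=7  55^51=53  55^52=10  55^53=52  55^54=38
  55^55=15
Found 15 at exponent 55.

55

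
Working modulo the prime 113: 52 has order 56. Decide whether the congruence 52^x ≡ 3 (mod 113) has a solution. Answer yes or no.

no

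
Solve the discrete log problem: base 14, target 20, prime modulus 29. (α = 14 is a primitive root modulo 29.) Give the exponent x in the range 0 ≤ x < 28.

4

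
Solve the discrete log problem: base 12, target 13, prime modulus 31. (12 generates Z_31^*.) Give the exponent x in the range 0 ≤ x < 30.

29

Successive powers of 12 modulo 31:
  12^0=1  12^1=12  12^2=20  12^3=23  12^4=28  12^5=26
  12^6=2  12^7=24  12^8=9  12^9=15  12^10=25  12^11=21
  12^12=4  12^13=17  12^14=18  12^15=30  12^16=19  12^17=11
  12^18=8  12^19=3  12^20=5  12^21=29  12^22=7  12^23=22
  12^24=16  12^25=6  12^26=10  12^27=27  12^28=14  12^29=13
So 12^29 ≡ 13 (mod 31), giving x = 29.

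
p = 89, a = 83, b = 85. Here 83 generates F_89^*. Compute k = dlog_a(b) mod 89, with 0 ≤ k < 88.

20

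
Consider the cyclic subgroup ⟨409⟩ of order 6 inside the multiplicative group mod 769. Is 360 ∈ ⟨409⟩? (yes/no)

yes

360 ∈ ⟨409⟩ iff 360^6 ≡ 1 (mod 769), since |⟨409⟩| = 6.
360^6 mod 769 = 1.
Since 1 = 1, 360 lies in the subgroup.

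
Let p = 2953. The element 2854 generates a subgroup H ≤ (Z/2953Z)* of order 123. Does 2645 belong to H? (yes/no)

no

2645 ∈ ⟨2854⟩ iff 2645^123 ≡ 1 (mod 2953), since |⟨2854⟩| = 123.
2645^123 mod 2953 = 2037.
Since 2037 ≠ 1, 2645 does not lie in the subgroup.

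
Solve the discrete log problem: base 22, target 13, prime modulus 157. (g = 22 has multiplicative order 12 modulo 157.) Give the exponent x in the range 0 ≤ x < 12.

2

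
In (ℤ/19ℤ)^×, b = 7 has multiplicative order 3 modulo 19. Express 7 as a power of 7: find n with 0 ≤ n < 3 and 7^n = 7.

Successive powers of 7 modulo 19:
  7^0=1  7^1=7
So 7^1 ≡ 7 (mod 19), giving n = 1.

1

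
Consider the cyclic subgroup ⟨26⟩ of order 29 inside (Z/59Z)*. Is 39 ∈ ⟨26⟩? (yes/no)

39 ∈ ⟨26⟩ iff 39^29 ≡ 1 (mod 59), since |⟨26⟩| = 29.
39^29 mod 59 = 58.
Since 58 ≠ 1, 39 does not lie in the subgroup.

no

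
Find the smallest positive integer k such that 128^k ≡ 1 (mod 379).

The order of 128 must divide p − 1 = 378 = 2 · 3^3 · 7.
Divisors: 1, 2, 3, 6, 7, 9, 14, 18, 21, 27, 42, 54, 63, 126, 189, 378.
Check each in increasing order: 128^1 ≡ 128;  128^2 ≡ 87;  128^3 ≡ 145;  128^6 ≡ 180;  128^7 ≡ 300;  128^9 ≡ 328;  128^14 ≡ 177;  128^18 ≡ 327;  128^21 ≡ 40;  128^27 ≡ 378;  128^42 ≡ 84;  128^54 ≡ 1.
Smallest exponent giving 1 is 54.

54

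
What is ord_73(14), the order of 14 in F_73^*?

72

The order of 14 must divide p − 1 = 72 = 2^3 · 3^2.
Divisors: 1, 2, 3, 4, 6, 8, 9, 12, 18, 24, 36, 72.
Check each in increasing order: 14^1 ≡ 14;  14^2 ≡ 50;  14^3 ≡ 43;  14^4 ≡ 18;  14^6 ≡ 24;  14^8 ≡ 32;  14^9 ≡ 10;  14^12 ≡ 65;  14^18 ≡ 27;  14^24 ≡ 64;  14^36 ≡ 72;  14^72 ≡ 1.
Smallest exponent giving 1 is 72.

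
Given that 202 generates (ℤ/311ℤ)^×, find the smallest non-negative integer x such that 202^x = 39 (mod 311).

266

Baby-step giant-step with m = ceil(sqrt(310)) = 18.
Baby table (202^j mod 311 for j=0..17):
  0:1  1:202  2:63  3:286  4:237  5:291  6:3  7:295
  8:189  9:236  10:89  11:251  12:9  13:263  14:256  15:86
  16:267  17:131
Giant step factor: 202^(-18) ≡ 288 (mod 311).
Scan 39·288^i mod 311 for i = 0, 1, …:
  i=0: 39   i=1: 36   i=2: 105   i=3: 73
  i=4: 187   i=5: 53   i=6: 25   i=7: 47
  i=8: 163   i=9: 294     …   i=13: 70
  i=14: 256
Match at i=14, j=14: x = 14·18 + 14 = 266.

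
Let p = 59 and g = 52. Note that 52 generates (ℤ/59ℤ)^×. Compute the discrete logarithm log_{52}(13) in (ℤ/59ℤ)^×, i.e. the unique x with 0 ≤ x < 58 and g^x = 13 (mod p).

Successive powers of 52 modulo 59:
  52^0=1  52^1=52  52^2=49  52^3=11  52^4=41  52^5=8
  52^6=3  52^7=38  52^8=29  52^9=33  52^10=5  52^11=24
  52^12=9  52^13=55  52^14=28  52^15=40  52^16=15  52^17=13
So 52^17 ≡ 13 (mod 59), giving x = 17.

17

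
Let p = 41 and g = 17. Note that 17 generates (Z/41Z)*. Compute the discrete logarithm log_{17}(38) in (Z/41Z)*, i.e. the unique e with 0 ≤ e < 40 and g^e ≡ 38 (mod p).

35

Successive powers of 17 modulo 41:
  17^0=1  17^1=17  17^2=2  17^3=34  17^4=4  17^5=27
  17^6=8  17^7=13  17^8=16  17^9=26  17^10=32  17^11=11
  17^12=23  17^13=22  17^14=5  17^15=3  17^16=10  17^17=6
  17^18=20  17^19=12  17^20=40  17^21=24  17^22=39  17^23=7
  17^24=37  17^25=14  17^26=33  17^27=28  17^28=25  17^29=15
  17^30=9  17^31=30  17^32=18  17^33=19  17^34=36  17^35=38
So 17^35 ≡ 38 (mod 41), giving e = 35.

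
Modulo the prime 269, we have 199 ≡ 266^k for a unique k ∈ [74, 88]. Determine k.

Compute 266^74 mod 269 = 89, then multiply by 266 repeatedly:
  266^74=89  266^75=2  266^76=263  266^77=18  266^78=215
  266^79=162  266^80=52  266^81=113  266^82=199
Found 199 at exponent 82.

82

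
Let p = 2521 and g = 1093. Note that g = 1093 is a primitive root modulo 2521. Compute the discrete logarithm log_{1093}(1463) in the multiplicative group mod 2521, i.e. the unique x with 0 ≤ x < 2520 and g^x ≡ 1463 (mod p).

864

Baby-step giant-step with m = ceil(sqrt(2520)) = 51.
Baby table (1093^j mod 2521 for j=0..50):
  0:1  1:1093  2:2216  3:1928  4:2269  5:1874  6:1230  7:697
  8:479  9:1700  10:123  11:826  12:300  13:170  14:1777  15:1091
  16:30  17:17  18:934  19:2378  20:3  21:758  22:1606  23:742
  24:1765  25:580  26:1169  27:2091  28:1437  29:58  30:369  31:2478
  32:900  33:510  34:289  35:752  36:90  37:51  38:281  39:2092
  40:9  41:2274  42:2297  43:2226  44:253  45:1740  46:986  47:1231
  48:1790  49:174  50:1107
Giant step factor: 1093^(-51) ≡ 1837 (mod 2521).
Scan 1463·1837^i mod 2521 for i = 0, 1, …:
  i=0: 1463   i=1: 145   i=2: 1660   i=3: 1531
  i=4: 1532   i=5: 848   i=6: 2319   i=7: 2034
  i=8: 336   i=9: 2108     …   i=15: 1022
  i=16: 1790
Match at i=16, j=48: x = 16·51 + 48 = 864.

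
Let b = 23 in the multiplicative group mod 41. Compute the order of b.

The order of 23 must divide p − 1 = 40 = 2^3 · 5.
Divisors: 1, 2, 4, 5, 8, 10, 20, 40.
Check each in increasing order: 23^1 ≡ 23;  23^2 ≡ 37;  23^4 ≡ 16;  23^5 ≡ 40;  23^8 ≡ 10;  23^10 ≡ 1.
Smallest exponent giving 1 is 10.

10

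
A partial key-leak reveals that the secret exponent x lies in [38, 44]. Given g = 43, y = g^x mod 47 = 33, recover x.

41

Compute 43^38 mod 47 = 34, then multiply by 43 repeatedly:
  43^38=34  43^39=5  43^40=27  43^41=33
Found 33 at exponent 41.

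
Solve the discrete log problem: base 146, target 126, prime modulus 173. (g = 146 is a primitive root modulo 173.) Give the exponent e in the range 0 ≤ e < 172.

142

Baby-step giant-step with m = ceil(sqrt(172)) = 14.
Baby table (146^j mod 173 for j=0..13):
  0:1  1:146  2:37  3:39  4:158  5:59  6:137  7:107
  8:52  9:153  10:21  11:125  12:85  13:127
Giant step factor: 146^(-14) ≡ 67 (mod 173).
Scan 126·67^i mod 173 for i = 0, 1, …:
  i=0: 126   i=1: 138   i=2: 77   i=3: 142
  i=4: 172   i=5: 106   i=6: 9   i=7: 84
  i=8: 92   i=9: 109   i=10: 37
Match at i=10, j=2: e = 10·14 + 2 = 142.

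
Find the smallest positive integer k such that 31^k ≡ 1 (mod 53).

52

The order of 31 must divide p − 1 = 52 = 2^2 · 13.
Divisors: 1, 2, 4, 13, 26, 52.
Check each in increasing order: 31^1 ≡ 31;  31^2 ≡ 7;  31^4 ≡ 49;  31^13 ≡ 30;  31^26 ≡ 52;  31^52 ≡ 1.
Smallest exponent giving 1 is 52.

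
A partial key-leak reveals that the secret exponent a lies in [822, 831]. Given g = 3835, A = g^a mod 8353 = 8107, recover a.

Compute 3835^822 mod 8353 = 4639, then multiply by 3835 repeatedly:
  3835^822=4639  3835^823=7028  3835^824=5602  3835^825=8107
Found 8107 at exponent 825.

825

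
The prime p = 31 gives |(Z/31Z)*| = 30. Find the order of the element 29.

10

The order of 29 must divide p − 1 = 30 = 2 · 3 · 5.
Divisors: 1, 2, 3, 5, 6, 10, 15, 30.
Check each in increasing order: 29^1 ≡ 29;  29^2 ≡ 4;  29^3 ≡ 23;  29^5 ≡ 30;  29^6 ≡ 2;  29^10 ≡ 1.
Smallest exponent giving 1 is 10.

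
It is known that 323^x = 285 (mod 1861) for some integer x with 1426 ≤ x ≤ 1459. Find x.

Compute 323^1426 mod 1861 = 784, then multiply by 323 repeatedly:
  323^1426=784  323^1427=136  323^1428=1125  323^1429=480  323^1430=577
  323^1431=271  323^1432=66  323^1433=847  323^1434=14  323^1435=800
  323^1436=1582  323^1437=1072  323^1438=110  323^1439=171  323^1440=1264
  323^1441=713  323^1442=1396  323^1443=546  323^1444=1424  323^1445=285
Found 285 at exponent 1445.

1445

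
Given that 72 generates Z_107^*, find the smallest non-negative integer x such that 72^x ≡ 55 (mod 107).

105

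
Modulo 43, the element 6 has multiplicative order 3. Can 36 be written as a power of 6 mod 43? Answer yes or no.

36 ∈ ⟨6⟩ iff 36^3 ≡ 1 (mod 43), since |⟨6⟩| = 3.
36^3 mod 43 = 1.
Since 1 = 1, 36 lies in the subgroup.

yes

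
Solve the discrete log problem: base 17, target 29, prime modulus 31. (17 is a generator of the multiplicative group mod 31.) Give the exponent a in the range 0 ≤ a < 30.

Successive powers of 17 modulo 31:
  17^0=1  17^1=17  17^2=10  17^3=15  17^4=7  17^5=26
  17^6=8  17^7=12  17^8=18  17^9=27  17^10=25  17^11=22
  17^12=2  17^13=3  17^14=20  17^15=30  17^16=14  17^17=21
  17^18=16  17^19=24  17^20=5  17^21=23  17^22=19  17^23=13
  17^24=4  17^25=6  17^26=9  17^27=29
So 17^27 ≡ 29 (mod 31), giving a = 27.

27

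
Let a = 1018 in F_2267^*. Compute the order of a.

2266

The order of 1018 must divide p − 1 = 2266 = 2 · 11 · 103.
Divisors: 1, 2, 11, 22, 103, 206, 1133, 2266.
Check each in increasing order: 1018^1 ≡ 1018;  1018^2 ≡ 305;  1018^11 ≡ 337;  1018^22 ≡ 219;  1018^103 ≡ 1094;  1018^206 ≡ 2127;  1018^1133 ≡ 2266;  1018^2266 ≡ 1.
Smallest exponent giving 1 is 2266.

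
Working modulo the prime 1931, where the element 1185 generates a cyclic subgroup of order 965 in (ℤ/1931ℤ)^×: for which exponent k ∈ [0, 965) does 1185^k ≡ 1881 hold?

Baby-step giant-step with m = ceil(sqrt(965)) = 32.
Baby table (1185^j mod 1931 for j=0..31):
  0:1  1:1185  2:388  3:202  4:1857  5:1136  6:253  7:500
  8:1614  9:900  10:588  11:1620  12:286  13:985  14:901  15:1773
  16:77  17:488  18:911  19:106  20:95  21:577  22:171  23:1811
  24:694  25:1715  26:863  27:1156  28:781  29:536  30:1792  31:1351
Giant step factor: 1185^(-32) ≡ 71 (mod 1931).
Scan 1881·71^i mod 1931 for i = 0, 1, …:
  i=0: 1881   i=1: 312   i=2: 911
Match at i=2, j=18: k = 2·32 + 18 = 82.

82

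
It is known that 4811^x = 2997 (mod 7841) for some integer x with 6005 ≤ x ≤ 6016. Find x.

6014

Compute 4811^6005 mod 7841 = 6554, then multiply by 4811 repeatedly:
  4811^6005=6554  4811^6006=2633  4811^6007=4148  4811^6008=683  4811^6009=534
  4811^6010=5067  4811^6011=7509  4811^6012=2312  4811^6013=4494  4811^6014=2997
Found 2997 at exponent 6014.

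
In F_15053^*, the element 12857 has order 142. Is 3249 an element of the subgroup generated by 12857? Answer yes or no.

yes

3249 ∈ ⟨12857⟩ iff 3249^142 ≡ 1 (mod 15053), since |⟨12857⟩| = 142.
3249^142 mod 15053 = 1.
Since 1 = 1, 3249 lies in the subgroup.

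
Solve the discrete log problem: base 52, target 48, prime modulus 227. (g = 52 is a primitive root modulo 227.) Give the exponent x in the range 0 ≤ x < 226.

112

Baby-step giant-step with m = ceil(sqrt(226)) = 16.
Baby table (52^j mod 227 for j=0..15):
  0:1  1:52  2:207  3:95  4:173  5:143  6:172  7:91
  8:192  9:223  10:19  11:80  12:74  13:216  14:109  15:220
Giant step factor: 52^(-16) ≡ 169 (mod 227).
Scan 48·169^i mod 227 for i = 0, 1, …:
  i=0: 48   i=1: 167   i=2: 75   i=3: 190
  i=4: 103   i=5: 155   i=6: 90   i=7: 1
Match at i=7, j=0: x = 7·16 + 0 = 112.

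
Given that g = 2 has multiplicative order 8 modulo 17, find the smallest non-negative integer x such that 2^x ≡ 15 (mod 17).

5

Successive powers of 2 modulo 17:
  2^0=1  2^1=2  2^2=4  2^3=8  2^4=16  2^5=15
So 2^5 ≡ 15 (mod 17), giving x = 5.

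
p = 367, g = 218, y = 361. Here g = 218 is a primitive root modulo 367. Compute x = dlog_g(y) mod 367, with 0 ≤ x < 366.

322

Baby-step giant-step with m = ceil(sqrt(366)) = 20.
Baby table (218^j mod 367 for j=0..19):
  0:1  1:218  2:181  3:189  4:98  5:78  6:122  7:172
  8:62  9:304  10:212  11:341  12:204  13:65  14:224  15:21
  16:174  17:131  18:299  19:223
Giant step factor: 218^(-20) ≡ 231 (mod 367).
Scan 361·231^i mod 367 for i = 0, 1, …:
  i=0: 361   i=1: 82   i=2: 225   i=3: 228
  i=4: 187   i=5: 258   i=6: 144   i=7: 234
  i=8: 105   i=9: 33     …   i=15: 309
  i=16: 181
Match at i=16, j=2: x = 16·20 + 2 = 322.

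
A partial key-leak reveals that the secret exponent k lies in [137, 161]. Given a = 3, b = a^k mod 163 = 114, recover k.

145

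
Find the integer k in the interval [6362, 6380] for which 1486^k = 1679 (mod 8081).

6375

Compute 1486^6362 mod 8081 = 734, then multiply by 1486 repeatedly:
  1486^6362=734  1486^6363=7870  1486^6364=1613  1486^6365=4942  1486^6366=6264
  1486^6367=7073  1486^6368=5178  1486^6369=1396  1486^6370=5720  1486^6371=6789
  1486^6372=3366  1486^6373=7818  1486^6374=5151  1486^6375=1679
Found 1679 at exponent 6375.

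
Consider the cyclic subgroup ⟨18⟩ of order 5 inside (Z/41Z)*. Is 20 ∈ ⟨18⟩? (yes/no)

no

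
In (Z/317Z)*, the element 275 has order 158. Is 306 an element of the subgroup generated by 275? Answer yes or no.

306 ∈ ⟨275⟩ iff 306^158 ≡ 1 (mod 317), since |⟨275⟩| = 158.
306^158 mod 317 = 1.
Since 1 = 1, 306 lies in the subgroup.

yes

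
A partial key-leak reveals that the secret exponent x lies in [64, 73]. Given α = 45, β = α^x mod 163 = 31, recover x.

69

Compute 45^64 mod 163 = 60, then multiply by 45 repeatedly:
  45^64=60  45^65=92  45^66=65  45^67=154  45^68=84
  45^69=31
Found 31 at exponent 69.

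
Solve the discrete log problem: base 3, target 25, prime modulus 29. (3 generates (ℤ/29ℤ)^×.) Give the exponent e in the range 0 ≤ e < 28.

20

Successive powers of 3 modulo 29:
  3^0=1  3^1=3  3^2=9  3^3=27  3^4=23  3^5=11
  3^6=4  3^7=12  3^8=7  3^9=21  3^10=5  3^11=15
  3^12=16  3^13=19  3^14=28  3^15=26  3^16=20  3^17=2
  3^18=6  3^19=18  3^20=25
So 3^20 ≡ 25 (mod 29), giving e = 20.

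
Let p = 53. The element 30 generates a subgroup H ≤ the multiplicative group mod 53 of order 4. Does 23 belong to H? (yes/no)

yes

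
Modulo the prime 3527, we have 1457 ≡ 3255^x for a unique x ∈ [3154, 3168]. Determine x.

Compute 3255^3154 mod 3527 = 3314, then multiply by 3255 repeatedly:
  3255^3154=3314  3255^3155=1504  3255^3156=44  3255^3157=2140  3255^3158=3402
  3255^3159=2257  3255^3160=3321  3255^3161=3127  3255^3162=2990  3255^3163=1457
Found 1457 at exponent 3163.

3163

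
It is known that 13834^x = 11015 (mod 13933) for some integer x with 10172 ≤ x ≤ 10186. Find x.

10172

Compute 13834^10172 mod 13933 = 11015, then multiply by 13834 repeatedly:
  13834^10172=11015
Found 11015 at exponent 10172.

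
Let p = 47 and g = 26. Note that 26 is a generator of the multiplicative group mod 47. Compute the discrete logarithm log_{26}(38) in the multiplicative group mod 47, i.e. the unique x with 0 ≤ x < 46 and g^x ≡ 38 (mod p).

45

Baby-step giant-step with m = ceil(sqrt(46)) = 7.
Baby table (26^j mod 47 for j=0..6):
  0:1  1:26  2:18  3:45  4:42  5:11  6:4
Giant step factor: 26^(-7) ≡ 33 (mod 47).
Scan 38·33^i mod 47 for i = 0, 1, …:
  i=0: 38   i=1: 32   i=2: 22   i=3: 21
  i=4: 35   i=5: 27   i=6: 45
Match at i=6, j=3: x = 6·7 + 3 = 45.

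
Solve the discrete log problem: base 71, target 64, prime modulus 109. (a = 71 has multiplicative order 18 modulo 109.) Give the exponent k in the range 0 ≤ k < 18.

3

Successive powers of 71 modulo 109:
  71^0=1  71^1=71  71^2=27  71^3=64
So 71^3 ≡ 64 (mod 109), giving k = 3.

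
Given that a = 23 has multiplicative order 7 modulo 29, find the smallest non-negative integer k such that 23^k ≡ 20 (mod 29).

4

Successive powers of 23 modulo 29:
  23^0=1  23^1=23  23^2=7  23^3=16  23^4=20
So 23^4 ≡ 20 (mod 29), giving k = 4.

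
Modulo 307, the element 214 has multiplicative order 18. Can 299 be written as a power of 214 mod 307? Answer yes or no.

299 ∈ ⟨214⟩ iff 299^18 ≡ 1 (mod 307), since |⟨214⟩| = 18.
299^18 mod 307 = 299.
Since 299 ≠ 1, 299 does not lie in the subgroup.

no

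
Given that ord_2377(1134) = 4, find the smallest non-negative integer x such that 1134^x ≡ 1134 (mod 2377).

1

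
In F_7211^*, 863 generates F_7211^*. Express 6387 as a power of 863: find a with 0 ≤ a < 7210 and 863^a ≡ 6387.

Baby-step giant-step with m = ceil(sqrt(7210)) = 85.
Baby table (863^j mod 7211 for j=0..84):
  0:1  1:863  2:2036  3:4795  4:6182  5:6137  6:3357  7:5480
  8:6035  9:1863  10:6927  11:82  12:5867  13:1099  14:3796  15:2154
  16:5675  17:1256  18:2278  19:4522  20:1335  21:5556  22:6724  23:5168
  24:3586  25:1199  26:3564  27:3846  28:2038  29:6521  30:3043  31:1305
  32:1299  33:3332  34:5538  35:5612  36:4575  37:3808  38:5299  39:1263
  40:1108  41:4352  42:6056  43:5564  44:6417  45:7034  46:5891  47:178
  48:2183  49:1858  50:2612  51:4324  52:3525  53:6244  54:1955  55:7002
  56:7119  57:7136  58:174  59:5942  60:925  61:5065  62:1229  63:610
  64:27  65:1668  66:4495  67:6878  68:1061  69:7057  70:4107  71:3740
  72:4303  73:7035  74:6754  75:2214  76:6978  77:829  78:1538  79:470
  80:1794  81:5068  82:3818  83:6718  84:7201
Giant step factor: 863^(-85) ≡ 4538 (mod 7211).
Scan 6387·4538^i mod 7211 for i = 0, 1, …:
  i=0: 6387   i=1: 3197   i=2: 6665   i=3: 2836
  i=4: 5344   i=5: 479   i=6: 3191   i=7: 1070
  i=8: 2657   i=9: 674     …   i=40: 6957
  i=41: 1108
Match at i=41, j=40: a = 41·85 + 40 = 3525.

3525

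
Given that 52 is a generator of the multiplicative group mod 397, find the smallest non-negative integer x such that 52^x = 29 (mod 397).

Baby-step giant-step with m = ceil(sqrt(396)) = 20.
Baby table (52^j mod 397 for j=0..19):
  0:1  1:52  2:322  3:70  4:67  5:308  6:136  7:323
  8:122  9:389  10:378  11:203  12:234  13:258  14:315  15:103
  16:195  17:215  18:64  19:152
Giant step factor: 52^(-20) ≡ 11 (mod 397).
Scan 29·11^i mod 397 for i = 0, 1, …:
  i=0: 29   i=1: 319   i=2: 333   i=3: 90
  i=4: 196   i=5: 171   i=6: 293   i=7: 47
  i=8: 120   i=9: 129   i=10: 228   i=11: 126
  i=12: 195
Match at i=12, j=16: x = 12·20 + 16 = 256.

256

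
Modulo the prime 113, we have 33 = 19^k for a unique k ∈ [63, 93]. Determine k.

89

Compute 19^63 mod 113 = 71, then multiply by 19 repeatedly:
  19^63=71  19^64=106  19^65=93  19^66=72  19^67=12
  19^68=2  19^69=38  19^70=44  19^71=45  19^72=64
  19^73=86  19^74=52  19^75=84  19^76=14  19^77=40
  19^78=82  19^79=89  19^80=109  19^81=37  19^82=25
  19^83=23  19^84=98  19^85=54  19^86=9  19^87=58
  19^88=85  19^89=33
Found 33 at exponent 89.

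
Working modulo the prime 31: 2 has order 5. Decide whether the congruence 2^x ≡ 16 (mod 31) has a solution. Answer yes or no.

yes

⟨2⟩ has order 5; its elements mod 31 are {1, 2, 4, 8, 16}.
16 is in this set.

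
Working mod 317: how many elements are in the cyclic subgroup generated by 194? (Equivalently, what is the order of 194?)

79

The order of 194 must divide p − 1 = 316 = 2^2 · 79.
Divisors: 1, 2, 4, 79, 158, 316.
Check each in increasing order: 194^1 ≡ 194;  194^2 ≡ 230;  194^4 ≡ 278;  194^79 ≡ 1.
Smallest exponent giving 1 is 79.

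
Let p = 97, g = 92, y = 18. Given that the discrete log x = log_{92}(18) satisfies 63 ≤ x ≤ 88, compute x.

Compute 92^63 mod 97 = 46, then multiply by 92 repeatedly:
  92^63=46  92^64=61  92^65=83  92^66=70  92^67=38
  92^68=4  92^69=77  92^70=3  92^71=82  92^72=75
  92^73=13  92^74=32  92^75=34  92^76=24  92^77=74
  92^78=18
Found 18 at exponent 78.

78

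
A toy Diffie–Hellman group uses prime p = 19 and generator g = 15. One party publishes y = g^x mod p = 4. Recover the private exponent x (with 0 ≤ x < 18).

Successive powers of 15 modulo 19:
  15^0=1  15^1=15  15^2=16  15^3=12  15^4=9  15^5=2
  15^6=11  15^7=13  15^8=5  15^9=18  15^10=4
So 15^10 ≡ 4 (mod 19), giving x = 10.

10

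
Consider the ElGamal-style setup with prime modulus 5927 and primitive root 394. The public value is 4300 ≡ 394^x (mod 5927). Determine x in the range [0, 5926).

Baby-step giant-step with m = ceil(sqrt(5926)) = 77.
Baby table (394^j mod 5927 for j=0..76):
  0:1  1:394  2:1134  3:2271  4:5724  5:2996  6:951  7:1293
  8:5647  9:2293  10:2538  11:4236  12:3497  13:2754  14:435  15:5434
  16:1349  17:4003  18:600  19:5247  20:4722  21:5317  22:2667  23:1719
  24:1608  25:5290  26:3883  27:736  28:5488  29:4844  30:42  31:4694
  32:212  33:550  34:3328  35:1365  36:4380  37:963  38:94  39:1474
  40:5837  41:102  42:4626  43:3055  44:489  45:3002  46:3315  47:2170
  48:1492  49:1075  50:2733  51:4015  52:5328  53:1074  54:2339  55:2881
  56:3057  57:1277  58:5270  59:1930  60:1764  61:1557  62:2977  63:5319
  64:3455  65:3987  66:223  67:4884  68:3948  69:2638  70:2147  71:4284
  72:4628  73:3843  74:2757  75:1617  76:2909
Giant step factor: 394^(-77) ≡ 5508 (mod 5927).
Scan 4300·5508^i mod 5927 for i = 0, 1, …:
  i=0: 4300   i=1: 108   i=2: 2164   i=3: 115
  i=4: 5158   i=5: 2153   i=6: 4724   i=7: 262
  i=8: 2835   i=9: 3462     …   i=74: 3610
  i=75: 4722
Match at i=75, j=20: x = 75·77 + 20 = 5795.

5795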